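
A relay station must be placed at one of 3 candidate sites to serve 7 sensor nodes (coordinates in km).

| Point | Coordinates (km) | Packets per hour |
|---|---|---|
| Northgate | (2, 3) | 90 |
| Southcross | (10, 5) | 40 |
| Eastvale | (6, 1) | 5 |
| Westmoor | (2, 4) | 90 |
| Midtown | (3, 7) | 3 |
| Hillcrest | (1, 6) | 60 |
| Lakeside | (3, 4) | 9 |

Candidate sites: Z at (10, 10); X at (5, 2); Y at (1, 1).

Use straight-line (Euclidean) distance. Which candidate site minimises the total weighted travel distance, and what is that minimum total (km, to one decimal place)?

X, total 1230.4 km

Total weighted distance at each candidate:
  Z (10, 10): total = 2802.7
  X (5, 2): total = 1230.4
  Y (1, 1): total = 1256.2
Minimum is at X with total 1230.4 km.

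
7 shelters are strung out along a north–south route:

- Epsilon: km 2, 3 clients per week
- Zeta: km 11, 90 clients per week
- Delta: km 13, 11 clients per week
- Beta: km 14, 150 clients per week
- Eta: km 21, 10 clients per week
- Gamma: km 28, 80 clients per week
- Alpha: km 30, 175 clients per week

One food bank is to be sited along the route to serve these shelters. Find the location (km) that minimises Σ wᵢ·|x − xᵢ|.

For a sum of weighted absolute distances on a line, the optimum is the weighted median (not the mean). Total weight W = 519; half-weight = 259.5.
Sort by position and accumulate weight:
  km 2 (Epsilon, w=3) → cum 3
  km 11 (Zeta, w=90) → cum 93
  km 13 (Delta, w=11) → cum 104
  km 14 (Beta, w=150) → cum 254
  km 21 (Eta, w=10) → cum 264  ≥ 259.5 → median here
  km 28 (Gamma, w=80) → cum 344
  km 30 (Alpha, w=175) → cum 519
Optimal location: km 21.

x = 21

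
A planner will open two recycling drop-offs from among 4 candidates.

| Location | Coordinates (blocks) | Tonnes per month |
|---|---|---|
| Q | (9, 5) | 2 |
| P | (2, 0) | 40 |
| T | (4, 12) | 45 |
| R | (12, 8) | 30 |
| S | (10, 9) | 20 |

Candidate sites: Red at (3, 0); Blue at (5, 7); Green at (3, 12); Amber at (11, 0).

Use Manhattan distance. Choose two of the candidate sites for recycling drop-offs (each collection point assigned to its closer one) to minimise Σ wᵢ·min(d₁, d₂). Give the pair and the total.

Evaluate every pair (each demand assigned to the nearer of the two):
  {Red, Green}: total = 697
  {Red, Blue}: total = 702
  {Blue, Green}: total = 837
  {Green, Amber}: total = 889
  {Blue, Amber}: total = 1022
  {Red, Amber}: total = 1109
Best pair: {Red, Green} with total 697.

{Red, Green}, total 697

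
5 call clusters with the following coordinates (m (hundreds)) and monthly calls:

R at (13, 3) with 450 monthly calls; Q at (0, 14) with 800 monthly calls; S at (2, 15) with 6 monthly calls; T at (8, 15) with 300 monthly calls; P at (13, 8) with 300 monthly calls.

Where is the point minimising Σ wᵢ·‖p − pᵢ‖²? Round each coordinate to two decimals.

The minimiser of Σwᵢ‖p−pᵢ‖² is the weighted centroid p* = (Σwᵢpᵢ)/(Σwᵢ).
Σwᵢ = 1856.
Σwᵢxᵢ = 450·13 + 800·0 + 6·2 + 300·8 + 300·13 = 12162.
Σwᵢyᵢ = 450·3 + 800·14 + 6·15 + 300·15 + 300·8 = 19540.
x* = 12162/1856 = 6.55, y* = 19540/1856 = 10.53.

(6.55, 10.53)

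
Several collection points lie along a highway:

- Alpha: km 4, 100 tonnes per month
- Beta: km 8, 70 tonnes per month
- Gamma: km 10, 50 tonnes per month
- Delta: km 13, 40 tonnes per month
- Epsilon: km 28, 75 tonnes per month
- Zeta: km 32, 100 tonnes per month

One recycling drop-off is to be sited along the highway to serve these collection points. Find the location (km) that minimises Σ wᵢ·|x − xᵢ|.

For a sum of weighted absolute distances on a line, the optimum is the weighted median (not the mean). Total weight W = 435; half-weight = 217.5.
Sort by position and accumulate weight:
  km 4 (Alpha, w=100) → cum 100
  km 8 (Beta, w=70) → cum 170
  km 10 (Gamma, w=50) → cum 220  ≥ 217.5 → median here
  km 13 (Delta, w=40) → cum 260
  km 28 (Epsilon, w=75) → cum 335
  km 32 (Zeta, w=100) → cum 435
Optimal location: km 10.

x = 10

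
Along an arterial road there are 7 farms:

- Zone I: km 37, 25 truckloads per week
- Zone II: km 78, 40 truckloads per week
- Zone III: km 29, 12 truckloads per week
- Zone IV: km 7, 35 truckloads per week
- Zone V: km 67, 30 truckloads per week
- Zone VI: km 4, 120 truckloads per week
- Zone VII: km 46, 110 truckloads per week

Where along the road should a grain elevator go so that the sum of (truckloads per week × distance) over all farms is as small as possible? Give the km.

For a sum of weighted absolute distances on a line, the optimum is the weighted median (not the mean). Total weight W = 372; half-weight = 186.
Sort by position and accumulate weight:
  km 4 (Zone VI, w=120) → cum 120
  km 7 (Zone IV, w=35) → cum 155
  km 29 (Zone III, w=12) → cum 167
  km 37 (Zone I, w=25) → cum 192  ≥ 186 → median here
  km 46 (Zone VII, w=110) → cum 302
  km 67 (Zone V, w=30) → cum 332
  km 78 (Zone II, w=40) → cum 372
Optimal location: km 37.

x = 37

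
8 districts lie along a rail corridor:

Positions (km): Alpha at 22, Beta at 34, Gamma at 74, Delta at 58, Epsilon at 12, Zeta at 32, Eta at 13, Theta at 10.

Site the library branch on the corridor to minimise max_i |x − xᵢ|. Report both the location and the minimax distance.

The 1-center on a line is the midpoint of the two extreme points: leftmost at 10, rightmost at 74.
Optimal location = (10 + 74)/2 = 42; maximum distance = (74 − 10)/2 = 32.

location 42, max distance 32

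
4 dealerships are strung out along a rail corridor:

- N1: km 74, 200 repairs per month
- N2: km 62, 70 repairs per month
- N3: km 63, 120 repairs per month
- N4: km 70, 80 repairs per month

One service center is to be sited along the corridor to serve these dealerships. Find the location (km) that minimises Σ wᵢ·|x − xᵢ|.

x = 70

For a sum of weighted absolute distances on a line, the optimum is the weighted median (not the mean). Total weight W = 470; half-weight = 235.
Sort by position and accumulate weight:
  km 62 (N2, w=70) → cum 70
  km 63 (N3, w=120) → cum 190
  km 70 (N4, w=80) → cum 270  ≥ 235 → median here
  km 74 (N1, w=200) → cum 470
Optimal location: km 70.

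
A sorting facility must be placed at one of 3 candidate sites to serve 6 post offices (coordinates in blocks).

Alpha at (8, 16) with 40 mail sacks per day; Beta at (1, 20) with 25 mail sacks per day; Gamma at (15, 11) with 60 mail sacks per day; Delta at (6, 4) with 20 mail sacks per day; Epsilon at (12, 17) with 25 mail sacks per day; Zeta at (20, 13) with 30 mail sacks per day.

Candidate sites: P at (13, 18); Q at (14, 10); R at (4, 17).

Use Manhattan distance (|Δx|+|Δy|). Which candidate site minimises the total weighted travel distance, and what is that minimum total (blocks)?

Total weighted distance at each candidate:
  P (13, 18): total = 2000
  Q (14, 10): total = 1950
  R (4, 17): total = 2470
Minimum is at Q with total 1950 blocks.

Q, total 1950 blocks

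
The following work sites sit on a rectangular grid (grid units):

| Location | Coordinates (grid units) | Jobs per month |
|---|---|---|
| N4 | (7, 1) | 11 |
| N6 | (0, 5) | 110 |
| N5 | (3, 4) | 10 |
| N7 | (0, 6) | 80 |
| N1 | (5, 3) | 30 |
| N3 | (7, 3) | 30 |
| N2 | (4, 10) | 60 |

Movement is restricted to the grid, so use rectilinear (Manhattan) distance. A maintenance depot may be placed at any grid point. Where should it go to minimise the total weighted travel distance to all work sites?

Manhattan distance separates: Σwᵢ(|x−xᵢ|+|y−yᵢ|) = Σwᵢ|x−xᵢ| + Σwᵢ|y−yᵢ|, so x and y are optimised independently as 1-D weighted medians.
Total weight W = 331; half = 165.5.
x-coordinate, sorted with cumulative weight:
  x=0 (N6, w=110) cum 110
  x=0 (N7, w=80) cum 190  ← median
  x=3 (N5, w=10) cum 200
  x=4 (N2, w=60) cum 260
  x=5 (N1, w=30) cum 290
  x=7 (N4, w=11) cum 301
  x=7 (N3, w=30) cum 331
⇒ x* = 0
y-coordinate, sorted with cumulative weight:
  y=1 (N4, w=11) cum 11
  y=3 (N1, w=30) cum 41
  y=3 (N3, w=30) cum 71
  y=4 (N5, w=10) cum 81
  y=5 (N6, w=110) cum 191  ← median
  y=6 (N7, w=80) cum 271
  y=10 (N2, w=60) cum 331
⇒ y* = 5

(0, 5)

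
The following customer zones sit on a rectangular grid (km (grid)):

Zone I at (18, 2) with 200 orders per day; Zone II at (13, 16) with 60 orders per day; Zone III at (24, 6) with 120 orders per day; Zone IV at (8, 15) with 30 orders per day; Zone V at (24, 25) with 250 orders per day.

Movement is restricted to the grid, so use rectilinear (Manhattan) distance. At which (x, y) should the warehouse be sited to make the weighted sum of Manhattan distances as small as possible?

Manhattan distance separates: Σwᵢ(|x−xᵢ|+|y−yᵢ|) = Σwᵢ|x−xᵢ| + Σwᵢ|y−yᵢ|, so x and y are optimised independently as 1-D weighted medians.
Total weight W = 660; half = 330.
x-coordinate, sorted with cumulative weight:
  x=8 (Zone IV, w=30) cum 30
  x=13 (Zone II, w=60) cum 90
  x=18 (Zone I, w=200) cum 290
  x=24 (Zone III, w=120) cum 410  ← median
  x=24 (Zone V, w=250) cum 660
⇒ x* = 24
y-coordinate, sorted with cumulative weight:
  y=2 (Zone I, w=200) cum 200
  y=6 (Zone III, w=120) cum 320
  y=15 (Zone IV, w=30) cum 350  ← median
  y=16 (Zone II, w=60) cum 410
  y=25 (Zone V, w=250) cum 660
⇒ y* = 15

(24, 15)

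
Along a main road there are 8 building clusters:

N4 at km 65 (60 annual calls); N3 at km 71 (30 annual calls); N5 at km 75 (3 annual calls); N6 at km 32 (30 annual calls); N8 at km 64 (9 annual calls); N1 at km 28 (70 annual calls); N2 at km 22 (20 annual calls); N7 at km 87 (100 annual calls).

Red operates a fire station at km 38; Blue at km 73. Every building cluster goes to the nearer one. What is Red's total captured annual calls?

120

The indifferent point is the midpoint (38+73)/2 = 55.5; building clusters left of it (closer to Red at 38) go to Red, those right go to Blue.
  N2 at 22 (w=20) → Red
  N1 at 28 (w=70) → Red
  N6 at 32 (w=30) → Red
  N8 at 64 (w=9) → Blue
  N4 at 65 (w=60) → Blue
  N3 at 71 (w=30) → Blue
  N5 at 75 (w=3) → Blue
  N7 at 87 (w=100) → Blue
Red captures 120; Blue captures 202.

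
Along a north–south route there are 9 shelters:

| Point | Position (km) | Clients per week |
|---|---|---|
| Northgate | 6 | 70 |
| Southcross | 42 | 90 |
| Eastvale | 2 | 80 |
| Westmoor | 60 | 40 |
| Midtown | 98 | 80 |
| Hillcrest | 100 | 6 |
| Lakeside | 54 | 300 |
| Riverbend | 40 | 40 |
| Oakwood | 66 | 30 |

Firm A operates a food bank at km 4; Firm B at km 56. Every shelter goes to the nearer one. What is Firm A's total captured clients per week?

The indifferent point is the midpoint (4+56)/2 = 30; shelters left of it (closer to Firm A at 4) go to Firm A, those right go to Firm B.
  Eastvale at 2 (w=80) → Firm A
  Northgate at 6 (w=70) → Firm A
  Riverbend at 40 (w=40) → Firm B
  Southcross at 42 (w=90) → Firm B
  Lakeside at 54 (w=300) → Firm B
  Westmoor at 60 (w=40) → Firm B
  Oakwood at 66 (w=30) → Firm B
  Midtown at 98 (w=80) → Firm B
  Hillcrest at 100 (w=6) → Firm B
Firm A captures 150; Firm B captures 586.

150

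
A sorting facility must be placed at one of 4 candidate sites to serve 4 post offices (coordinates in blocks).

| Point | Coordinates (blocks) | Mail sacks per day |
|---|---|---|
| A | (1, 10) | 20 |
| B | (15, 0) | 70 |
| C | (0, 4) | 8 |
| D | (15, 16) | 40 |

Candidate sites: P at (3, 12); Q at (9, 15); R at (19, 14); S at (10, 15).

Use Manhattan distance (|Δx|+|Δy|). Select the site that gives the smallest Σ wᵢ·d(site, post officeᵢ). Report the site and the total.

S, total 2088 blocks

Total weighted distance at each candidate:
  P (3, 12): total = 2488
  Q (9, 15): total = 2170
  R (19, 14): total = 2172
  S (10, 15): total = 2088
Minimum is at S with total 2088 blocks.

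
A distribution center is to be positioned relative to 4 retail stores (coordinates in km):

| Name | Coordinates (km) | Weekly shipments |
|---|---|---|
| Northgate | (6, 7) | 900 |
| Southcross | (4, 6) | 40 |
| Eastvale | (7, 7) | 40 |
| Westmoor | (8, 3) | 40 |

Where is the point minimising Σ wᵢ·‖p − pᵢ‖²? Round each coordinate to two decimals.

The minimiser of Σwᵢ‖p−pᵢ‖² is the weighted centroid p* = (Σwᵢpᵢ)/(Σwᵢ).
Σwᵢ = 1020.
Σwᵢxᵢ = 900·6 + 40·4 + 40·7 + 40·8 = 6160.
Σwᵢyᵢ = 900·7 + 40·6 + 40·7 + 40·3 = 6940.
x* = 6160/1020 = 6.04, y* = 6940/1020 = 6.80.

(6.04, 6.80)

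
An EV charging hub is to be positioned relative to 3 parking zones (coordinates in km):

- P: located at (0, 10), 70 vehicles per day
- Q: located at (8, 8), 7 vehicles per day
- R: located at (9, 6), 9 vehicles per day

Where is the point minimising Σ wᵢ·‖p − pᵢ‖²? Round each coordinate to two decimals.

The minimiser of Σwᵢ‖p−pᵢ‖² is the weighted centroid p* = (Σwᵢpᵢ)/(Σwᵢ).
Σwᵢ = 86.
Σwᵢxᵢ = 70·0 + 7·8 + 9·9 = 137.
Σwᵢyᵢ = 70·10 + 7·8 + 9·6 = 810.
x* = 137/86 = 1.59, y* = 810/86 = 9.42.

(1.59, 9.42)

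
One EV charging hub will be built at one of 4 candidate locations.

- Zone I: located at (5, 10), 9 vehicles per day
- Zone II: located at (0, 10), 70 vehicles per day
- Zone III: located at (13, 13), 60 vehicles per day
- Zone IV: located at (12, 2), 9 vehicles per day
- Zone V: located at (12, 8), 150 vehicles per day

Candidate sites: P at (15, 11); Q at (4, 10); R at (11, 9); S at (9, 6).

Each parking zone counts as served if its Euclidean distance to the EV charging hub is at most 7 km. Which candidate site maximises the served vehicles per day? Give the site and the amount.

R, covering 219

Coverage radius r = 7 km; a point is covered iff (Δx)²+(Δy)² ≤ 7² = 49.
  P (15, 11): covers {Zone III, Zone V} → 210
  Q (4, 10): covers {Zone I, Zone II} → 79
  R (11, 9): covers {Zone I, Zone III, Zone V} → 219
  S (9, 6): covers {Zone I, Zone IV, Zone V} → 168
Maximum coverage at R: 219 vehicles per day.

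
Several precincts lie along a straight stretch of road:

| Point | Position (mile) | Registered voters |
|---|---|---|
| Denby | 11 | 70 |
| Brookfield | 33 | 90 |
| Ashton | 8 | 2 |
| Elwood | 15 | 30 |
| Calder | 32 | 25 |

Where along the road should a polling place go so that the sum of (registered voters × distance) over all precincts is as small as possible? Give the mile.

For a sum of weighted absolute distances on a line, the optimum is the weighted median (not the mean). Total weight W = 217; half-weight = 108.5.
Sort by position and accumulate weight:
  mile 8 (Ashton, w=2) → cum 2
  mile 11 (Denby, w=70) → cum 72
  mile 15 (Elwood, w=30) → cum 102
  mile 32 (Calder, w=25) → cum 127  ≥ 108.5 → median here
  mile 33 (Brookfield, w=90) → cum 217
Optimal location: mile 32.

x = 32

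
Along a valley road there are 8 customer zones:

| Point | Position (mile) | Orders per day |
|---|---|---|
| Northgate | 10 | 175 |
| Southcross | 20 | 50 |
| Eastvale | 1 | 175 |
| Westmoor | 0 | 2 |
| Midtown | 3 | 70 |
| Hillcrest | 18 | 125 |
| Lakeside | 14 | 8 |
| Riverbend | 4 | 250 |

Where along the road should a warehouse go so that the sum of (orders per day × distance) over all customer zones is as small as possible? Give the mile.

For a sum of weighted absolute distances on a line, the optimum is the weighted median (not the mean). Total weight W = 855; half-weight = 427.5.
Sort by position and accumulate weight:
  mile 0 (Westmoor, w=2) → cum 2
  mile 1 (Eastvale, w=175) → cum 177
  mile 3 (Midtown, w=70) → cum 247
  mile 4 (Riverbend, w=250) → cum 497  ≥ 427.5 → median here
  mile 10 (Northgate, w=175) → cum 672
  mile 14 (Lakeside, w=8) → cum 680
  mile 18 (Hillcrest, w=125) → cum 805
  mile 20 (Southcross, w=50) → cum 855
Optimal location: mile 4.

x = 4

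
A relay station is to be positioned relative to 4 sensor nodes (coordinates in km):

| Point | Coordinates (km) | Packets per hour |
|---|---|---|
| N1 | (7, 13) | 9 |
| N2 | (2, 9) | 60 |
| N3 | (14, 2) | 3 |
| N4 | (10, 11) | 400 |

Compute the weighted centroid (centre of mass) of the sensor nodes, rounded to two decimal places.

(8.95, 10.73)

The minimiser of Σwᵢ‖p−pᵢ‖² is the weighted centroid p* = (Σwᵢpᵢ)/(Σwᵢ).
Σwᵢ = 472.
Σwᵢxᵢ = 9·7 + 60·2 + 3·14 + 400·10 = 4225.
Σwᵢyᵢ = 9·13 + 60·9 + 3·2 + 400·11 = 5063.
x* = 4225/472 = 8.95, y* = 5063/472 = 10.73.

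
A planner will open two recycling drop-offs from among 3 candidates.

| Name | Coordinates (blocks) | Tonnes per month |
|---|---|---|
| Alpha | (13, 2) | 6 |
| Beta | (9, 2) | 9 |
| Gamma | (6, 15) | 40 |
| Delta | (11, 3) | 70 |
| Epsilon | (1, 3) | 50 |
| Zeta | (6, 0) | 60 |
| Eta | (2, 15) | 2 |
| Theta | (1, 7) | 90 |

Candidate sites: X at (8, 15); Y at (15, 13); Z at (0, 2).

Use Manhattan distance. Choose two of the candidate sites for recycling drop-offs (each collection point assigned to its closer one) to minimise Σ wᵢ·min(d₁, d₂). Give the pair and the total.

Evaluate every pair (each demand assigned to the nearer of the two):
  {X, Z}: total = 2211
  {Y, Z}: total = 2589
  {X, Y}: total = 4596
Best pair: {X, Z} with total 2211.

{X, Z}, total 2211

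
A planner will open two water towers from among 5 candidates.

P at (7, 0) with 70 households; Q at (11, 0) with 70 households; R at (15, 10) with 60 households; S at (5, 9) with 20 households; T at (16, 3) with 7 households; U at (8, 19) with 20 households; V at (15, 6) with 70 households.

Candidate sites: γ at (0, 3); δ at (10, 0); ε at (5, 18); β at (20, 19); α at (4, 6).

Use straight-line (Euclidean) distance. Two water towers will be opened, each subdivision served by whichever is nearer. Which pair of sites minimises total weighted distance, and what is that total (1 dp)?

{δ, ε}, total 1787.7

Evaluate every pair (each demand assigned to the nearer of the two):
  {δ, ε}: total = 1787.7
  {δ, α}: total = 1879.8
  {δ, β}: total = 1937.3
  {γ, δ}: total = 2058.5
  {ε, α}: total = 2800.3
  {β, α}: total = 2892.5
  {γ, α}: total = 3009.1
  {γ, β}: total = 3432.2
  {γ, ε}: total = 3501.8
  {ε, β}: total = 4547.3
Best pair: {δ, ε} with total 1787.7.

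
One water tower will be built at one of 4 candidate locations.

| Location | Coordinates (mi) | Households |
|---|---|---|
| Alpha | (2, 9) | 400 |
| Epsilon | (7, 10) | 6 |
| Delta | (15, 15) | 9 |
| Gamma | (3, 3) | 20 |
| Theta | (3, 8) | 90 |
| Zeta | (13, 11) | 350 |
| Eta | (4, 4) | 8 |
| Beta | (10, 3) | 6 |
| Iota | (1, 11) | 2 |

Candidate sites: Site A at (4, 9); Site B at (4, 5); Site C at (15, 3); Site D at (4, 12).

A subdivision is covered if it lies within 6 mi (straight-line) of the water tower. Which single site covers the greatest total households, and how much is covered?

Coverage radius r = 6 mi; a point is covered iff (Δx)²+(Δy)² ≤ 6² = 36.
  Site A (4, 9): covers {Alpha, Epsilon, Theta, Eta, Iota} → 506
  Site B (4, 5): covers {Alpha, Epsilon, Gamma, Theta, Eta} → 524
  Site C (15, 3): covers {Beta} → 6
  Site D (4, 12): covers {Alpha, Epsilon, Theta, Iota} → 498
Maximum coverage at Site B: 524 households.

Site B, covering 524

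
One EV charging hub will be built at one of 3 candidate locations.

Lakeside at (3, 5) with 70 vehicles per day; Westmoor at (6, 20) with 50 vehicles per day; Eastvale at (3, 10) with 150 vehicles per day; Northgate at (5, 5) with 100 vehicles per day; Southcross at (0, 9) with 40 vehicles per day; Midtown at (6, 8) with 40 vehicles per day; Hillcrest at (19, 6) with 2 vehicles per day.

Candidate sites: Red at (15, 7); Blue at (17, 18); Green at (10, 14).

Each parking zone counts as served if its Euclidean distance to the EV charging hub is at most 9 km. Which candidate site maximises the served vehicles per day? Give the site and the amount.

Coverage radius r = 9 km; a point is covered iff (Δx)²+(Δy)² ≤ 9² = 81.
  Red (15, 7): covers {Hillcrest} → 2
  Blue (17, 18): covers {none} → 0
  Green (10, 14): covers {Westmoor, Eastvale, Midtown} → 240
Maximum coverage at Green: 240 vehicles per day.

Green, covering 240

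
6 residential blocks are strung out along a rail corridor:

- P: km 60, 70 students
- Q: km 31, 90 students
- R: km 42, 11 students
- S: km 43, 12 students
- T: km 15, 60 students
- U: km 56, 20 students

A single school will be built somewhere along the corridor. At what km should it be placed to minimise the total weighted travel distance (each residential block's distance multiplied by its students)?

x = 31

For a sum of weighted absolute distances on a line, the optimum is the weighted median (not the mean). Total weight W = 263; half-weight = 131.5.
Sort by position and accumulate weight:
  km 15 (T, w=60) → cum 60
  km 31 (Q, w=90) → cum 150  ≥ 131.5 → median here
  km 42 (R, w=11) → cum 161
  km 43 (S, w=12) → cum 173
  km 56 (U, w=20) → cum 193
  km 60 (P, w=70) → cum 263
Optimal location: km 31.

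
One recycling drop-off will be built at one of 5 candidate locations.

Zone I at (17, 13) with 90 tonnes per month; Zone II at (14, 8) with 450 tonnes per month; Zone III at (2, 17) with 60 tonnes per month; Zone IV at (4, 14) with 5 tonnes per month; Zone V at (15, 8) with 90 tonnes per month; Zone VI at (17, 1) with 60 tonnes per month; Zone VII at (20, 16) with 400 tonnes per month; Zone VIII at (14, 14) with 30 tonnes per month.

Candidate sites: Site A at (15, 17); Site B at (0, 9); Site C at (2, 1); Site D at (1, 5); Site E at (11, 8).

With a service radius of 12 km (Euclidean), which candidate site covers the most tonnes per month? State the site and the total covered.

Site A, covering 1065

Coverage radius r = 12 km; a point is covered iff (Δx)²+(Δy)² ≤ 12² = 144.
  Site A (15, 17): covers {Zone I, Zone II, Zone IV, Zone V, Zone VII, Zone VIII} → 1065
  Site B (0, 9): covers {Zone III, Zone IV} → 65
  Site C (2, 1): covers {none} → 0
  Site D (1, 5): covers {Zone IV} → 5
  Site E (11, 8): covers {Zone I, Zone II, Zone IV, Zone V, Zone VI, Zone VIII} → 725
Maximum coverage at Site A: 1065 tonnes per month.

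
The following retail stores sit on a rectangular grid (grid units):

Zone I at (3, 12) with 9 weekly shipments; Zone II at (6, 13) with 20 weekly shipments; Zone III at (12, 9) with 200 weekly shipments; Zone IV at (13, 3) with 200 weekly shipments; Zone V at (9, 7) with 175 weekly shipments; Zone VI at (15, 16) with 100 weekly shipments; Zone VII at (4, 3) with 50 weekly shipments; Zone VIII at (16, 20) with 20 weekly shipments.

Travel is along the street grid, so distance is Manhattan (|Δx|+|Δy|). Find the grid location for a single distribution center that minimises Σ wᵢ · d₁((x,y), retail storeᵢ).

Manhattan distance separates: Σwᵢ(|x−xᵢ|+|y−yᵢ|) = Σwᵢ|x−xᵢ| + Σwᵢ|y−yᵢ|, so x and y are optimised independently as 1-D weighted medians.
Total weight W = 774; half = 387.
x-coordinate, sorted with cumulative weight:
  x=3 (Zone I, w=9) cum 9
  x=4 (Zone VII, w=50) cum 59
  x=6 (Zone II, w=20) cum 79
  x=9 (Zone V, w=175) cum 254
  x=12 (Zone III, w=200) cum 454  ← median
  x=13 (Zone IV, w=200) cum 654
  x=15 (Zone VI, w=100) cum 754
  x=16 (Zone VIII, w=20) cum 774
⇒ x* = 12
y-coordinate, sorted with cumulative weight:
  y=3 (Zone IV, w=200) cum 200
  y=3 (Zone VII, w=50) cum 250
  y=7 (Zone V, w=175) cum 425  ← median
  y=9 (Zone III, w=200) cum 625
  y=12 (Zone I, w=9) cum 634
  y=13 (Zone II, w=20) cum 654
  y=16 (Zone VI, w=100) cum 754
  y=20 (Zone VIII, w=20) cum 774
⇒ y* = 7

(12, 7)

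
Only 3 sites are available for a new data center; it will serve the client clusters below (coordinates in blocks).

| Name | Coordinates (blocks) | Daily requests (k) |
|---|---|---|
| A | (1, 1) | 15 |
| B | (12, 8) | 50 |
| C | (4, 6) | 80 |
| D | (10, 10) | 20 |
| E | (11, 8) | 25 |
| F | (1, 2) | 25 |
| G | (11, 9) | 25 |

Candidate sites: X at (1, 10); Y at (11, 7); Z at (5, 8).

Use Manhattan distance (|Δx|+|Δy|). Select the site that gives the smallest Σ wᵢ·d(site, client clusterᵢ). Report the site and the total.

Total weighted distance at each candidate:
  X (1, 10): total = 2300
  Y (11, 7): total = 1510
  Z (5, 8): total = 1470
Minimum is at Z with total 1470 blocks.

Z, total 1470 blocks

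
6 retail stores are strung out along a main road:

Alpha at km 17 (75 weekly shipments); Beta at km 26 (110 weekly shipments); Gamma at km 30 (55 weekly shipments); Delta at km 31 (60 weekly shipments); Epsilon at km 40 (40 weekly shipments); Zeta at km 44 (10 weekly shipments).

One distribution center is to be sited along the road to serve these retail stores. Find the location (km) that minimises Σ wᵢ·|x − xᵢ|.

For a sum of weighted absolute distances on a line, the optimum is the weighted median (not the mean). Total weight W = 350; half-weight = 175.
Sort by position and accumulate weight:
  km 17 (Alpha, w=75) → cum 75
  km 26 (Beta, w=110) → cum 185  ≥ 175 → median here
  km 30 (Gamma, w=55) → cum 240
  km 31 (Delta, w=60) → cum 300
  km 40 (Epsilon, w=40) → cum 340
  km 44 (Zeta, w=10) → cum 350
Optimal location: km 26.

x = 26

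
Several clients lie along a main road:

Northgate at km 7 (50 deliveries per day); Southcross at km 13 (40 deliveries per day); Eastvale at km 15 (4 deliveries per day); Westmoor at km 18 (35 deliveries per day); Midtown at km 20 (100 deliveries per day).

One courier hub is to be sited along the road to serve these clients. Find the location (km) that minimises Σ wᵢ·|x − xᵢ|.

x = 18

For a sum of weighted absolute distances on a line, the optimum is the weighted median (not the mean). Total weight W = 229; half-weight = 114.5.
Sort by position and accumulate weight:
  km 7 (Northgate, w=50) → cum 50
  km 13 (Southcross, w=40) → cum 90
  km 15 (Eastvale, w=4) → cum 94
  km 18 (Westmoor, w=35) → cum 129  ≥ 114.5 → median here
  km 20 (Midtown, w=100) → cum 229
Optimal location: km 18.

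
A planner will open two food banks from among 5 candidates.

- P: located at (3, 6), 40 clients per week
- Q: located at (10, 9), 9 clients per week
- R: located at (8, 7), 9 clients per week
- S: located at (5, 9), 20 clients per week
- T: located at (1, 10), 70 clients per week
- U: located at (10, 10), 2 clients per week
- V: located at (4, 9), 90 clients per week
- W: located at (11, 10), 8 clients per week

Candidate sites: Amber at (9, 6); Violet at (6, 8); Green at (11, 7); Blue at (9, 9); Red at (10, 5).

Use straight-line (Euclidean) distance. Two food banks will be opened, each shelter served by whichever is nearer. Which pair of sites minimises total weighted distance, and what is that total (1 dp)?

{Violet, Blue}, total 800.6

Evaluate every pair (each demand assigned to the nearer of the two):
  {Violet, Blue}: total = 800.6
  {Violet, Green}: total = 821.3
  {Amber, Violet}: total = 835.9
  {Violet, Red}: total = 856.6
  {Amber, Blue}: total = 1376.8
  {Green, Blue}: total = 1412.5
  {Blue, Red}: total = 1412.5
  {Amber, Green}: total = 1554.1
  {Amber, Red}: total = 1576.1
  {Green, Red}: total = 1854.9
Best pair: {Violet, Blue} with total 800.6.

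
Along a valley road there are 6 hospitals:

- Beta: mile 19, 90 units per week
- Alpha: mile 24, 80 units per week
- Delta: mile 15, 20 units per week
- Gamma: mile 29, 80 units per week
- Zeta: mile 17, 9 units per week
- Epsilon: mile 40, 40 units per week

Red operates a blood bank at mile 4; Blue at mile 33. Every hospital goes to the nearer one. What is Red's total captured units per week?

The indifferent point is the midpoint (4+33)/2 = 18.5; hospitals left of it (closer to Red at 4) go to Red, those right go to Blue.
  Delta at 15 (w=20) → Red
  Zeta at 17 (w=9) → Red
  Beta at 19 (w=90) → Blue
  Alpha at 24 (w=80) → Blue
  Gamma at 29 (w=80) → Blue
  Epsilon at 40 (w=40) → Blue
Red captures 29; Blue captures 290.

29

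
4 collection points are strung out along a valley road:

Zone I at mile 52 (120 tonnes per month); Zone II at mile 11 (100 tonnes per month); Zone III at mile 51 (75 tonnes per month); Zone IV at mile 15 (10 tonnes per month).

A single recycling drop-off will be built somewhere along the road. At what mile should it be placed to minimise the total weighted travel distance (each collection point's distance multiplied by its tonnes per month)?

For a sum of weighted absolute distances on a line, the optimum is the weighted median (not the mean). Total weight W = 305; half-weight = 152.5.
Sort by position and accumulate weight:
  mile 11 (Zone II, w=100) → cum 100
  mile 15 (Zone IV, w=10) → cum 110
  mile 51 (Zone III, w=75) → cum 185  ≥ 152.5 → median here
  mile 52 (Zone I, w=120) → cum 305
Optimal location: mile 51.

x = 51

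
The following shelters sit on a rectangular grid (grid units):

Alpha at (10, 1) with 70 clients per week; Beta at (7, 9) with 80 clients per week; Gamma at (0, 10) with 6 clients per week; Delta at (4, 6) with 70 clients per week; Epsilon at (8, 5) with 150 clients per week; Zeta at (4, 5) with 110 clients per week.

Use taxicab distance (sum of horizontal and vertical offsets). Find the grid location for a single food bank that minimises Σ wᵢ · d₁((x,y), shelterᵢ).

(7, 5)

Manhattan distance separates: Σwᵢ(|x−xᵢ|+|y−yᵢ|) = Σwᵢ|x−xᵢ| + Σwᵢ|y−yᵢ|, so x and y are optimised independently as 1-D weighted medians.
Total weight W = 486; half = 243.
x-coordinate, sorted with cumulative weight:
  x=0 (Gamma, w=6) cum 6
  x=4 (Delta, w=70) cum 76
  x=4 (Zeta, w=110) cum 186
  x=7 (Beta, w=80) cum 266  ← median
  x=8 (Epsilon, w=150) cum 416
  x=10 (Alpha, w=70) cum 486
⇒ x* = 7
y-coordinate, sorted with cumulative weight:
  y=1 (Alpha, w=70) cum 70
  y=5 (Epsilon, w=150) cum 220
  y=5 (Zeta, w=110) cum 330  ← median
  y=6 (Delta, w=70) cum 400
  y=9 (Beta, w=80) cum 480
  y=10 (Gamma, w=6) cum 486
⇒ y* = 5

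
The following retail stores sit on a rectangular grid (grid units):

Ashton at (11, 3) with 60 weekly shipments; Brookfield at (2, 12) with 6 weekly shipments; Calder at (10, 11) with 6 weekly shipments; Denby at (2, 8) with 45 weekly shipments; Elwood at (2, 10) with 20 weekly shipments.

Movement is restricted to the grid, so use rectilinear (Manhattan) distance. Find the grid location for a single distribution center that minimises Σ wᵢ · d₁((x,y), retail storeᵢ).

Manhattan distance separates: Σwᵢ(|x−xᵢ|+|y−yᵢ|) = Σwᵢ|x−xᵢ| + Σwᵢ|y−yᵢ|, so x and y are optimised independently as 1-D weighted medians.
Total weight W = 137; half = 68.5.
x-coordinate, sorted with cumulative weight:
  x=2 (Brookfield, w=6) cum 6
  x=2 (Denby, w=45) cum 51
  x=2 (Elwood, w=20) cum 71  ← median
  x=10 (Calder, w=6) cum 77
  x=11 (Ashton, w=60) cum 137
⇒ x* = 2
y-coordinate, sorted with cumulative weight:
  y=3 (Ashton, w=60) cum 60
  y=8 (Denby, w=45) cum 105  ← median
  y=10 (Elwood, w=20) cum 125
  y=11 (Calder, w=6) cum 131
  y=12 (Brookfield, w=6) cum 137
⇒ y* = 8

(2, 8)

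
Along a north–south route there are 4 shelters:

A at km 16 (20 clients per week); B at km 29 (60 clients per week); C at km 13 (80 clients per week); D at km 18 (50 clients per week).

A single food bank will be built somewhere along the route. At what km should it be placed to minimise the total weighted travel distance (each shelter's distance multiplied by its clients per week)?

For a sum of weighted absolute distances on a line, the optimum is the weighted median (not the mean). Total weight W = 210; half-weight = 105.
Sort by position and accumulate weight:
  km 13 (C, w=80) → cum 80
  km 16 (A, w=20) → cum 100
  km 18 (D, w=50) → cum 150  ≥ 105 → median here
  km 29 (B, w=60) → cum 210
Optimal location: km 18.

x = 18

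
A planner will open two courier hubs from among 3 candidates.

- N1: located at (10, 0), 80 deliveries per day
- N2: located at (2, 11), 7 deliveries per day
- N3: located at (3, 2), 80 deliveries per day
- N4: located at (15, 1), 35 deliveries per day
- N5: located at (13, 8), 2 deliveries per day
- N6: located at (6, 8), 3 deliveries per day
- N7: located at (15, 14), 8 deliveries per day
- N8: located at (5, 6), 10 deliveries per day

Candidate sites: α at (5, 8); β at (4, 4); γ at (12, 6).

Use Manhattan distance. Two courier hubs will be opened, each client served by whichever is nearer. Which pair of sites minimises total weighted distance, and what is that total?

{β, γ}, total 1365

Evaluate every pair (each demand assigned to the nearer of the two):
  {β, γ}: total = 1365
  {α, γ}: total = 1719
  {α, β}: total = 1739
Best pair: {β, γ} with total 1365.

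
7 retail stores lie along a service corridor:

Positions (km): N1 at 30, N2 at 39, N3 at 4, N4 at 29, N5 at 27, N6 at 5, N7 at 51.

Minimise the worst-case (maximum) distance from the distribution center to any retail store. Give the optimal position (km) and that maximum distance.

The 1-center on a line is the midpoint of the two extreme points: leftmost at 4, rightmost at 51.
Optimal location = (4 + 51)/2 = 27.5; maximum distance = (51 − 4)/2 = 23.5.

location 27.5, max distance 23.5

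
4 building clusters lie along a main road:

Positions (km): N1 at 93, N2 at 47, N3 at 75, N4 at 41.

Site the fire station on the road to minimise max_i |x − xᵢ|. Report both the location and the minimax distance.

location 67, max distance 26

The 1-center on a line is the midpoint of the two extreme points: leftmost at 41, rightmost at 93.
Optimal location = (41 + 93)/2 = 67; maximum distance = (93 − 41)/2 = 26.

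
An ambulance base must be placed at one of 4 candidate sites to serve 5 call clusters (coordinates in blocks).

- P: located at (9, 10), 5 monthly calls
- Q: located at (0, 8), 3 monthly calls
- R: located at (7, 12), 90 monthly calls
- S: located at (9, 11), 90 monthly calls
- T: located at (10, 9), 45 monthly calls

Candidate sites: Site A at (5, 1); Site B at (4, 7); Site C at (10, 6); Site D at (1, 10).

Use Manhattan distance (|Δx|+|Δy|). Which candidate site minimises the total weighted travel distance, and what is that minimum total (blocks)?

Total weighted distance at each candidate:
  Site A (5, 1): total = 3116
  Site B (4, 7): total = 1945
  Site C (10, 6): total = 1546
  Site D (1, 10): total = 2029
Minimum is at Site C with total 1546 blocks.

Site C, total 1546 blocks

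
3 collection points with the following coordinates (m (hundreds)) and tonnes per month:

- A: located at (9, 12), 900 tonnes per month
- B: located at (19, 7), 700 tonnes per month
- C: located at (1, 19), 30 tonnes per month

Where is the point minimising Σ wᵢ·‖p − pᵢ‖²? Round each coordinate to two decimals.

The minimiser of Σwᵢ‖p−pᵢ‖² is the weighted centroid p* = (Σwᵢpᵢ)/(Σwᵢ).
Σwᵢ = 1630.
Σwᵢxᵢ = 900·9 + 700·19 + 30·1 = 21430.
Σwᵢyᵢ = 900·12 + 700·7 + 30·19 = 16270.
x* = 21430/1630 = 13.15, y* = 16270/1630 = 9.98.

(13.15, 9.98)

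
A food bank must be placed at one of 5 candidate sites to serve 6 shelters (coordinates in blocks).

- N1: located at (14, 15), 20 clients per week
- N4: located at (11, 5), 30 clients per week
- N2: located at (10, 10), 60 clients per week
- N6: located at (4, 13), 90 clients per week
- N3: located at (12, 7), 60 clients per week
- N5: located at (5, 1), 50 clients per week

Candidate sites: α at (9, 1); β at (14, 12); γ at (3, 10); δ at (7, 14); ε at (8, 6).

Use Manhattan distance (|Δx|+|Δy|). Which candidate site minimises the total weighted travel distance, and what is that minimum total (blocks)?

ε, total 2470 blocks

Total weighted distance at each candidate:
  α (9, 1): total = 3430
  β (14, 12): total = 3130
  γ (3, 10): total = 2760
  δ (7, 14): total = 2800
  ε (8, 6): total = 2470
Minimum is at ε with total 2470 blocks.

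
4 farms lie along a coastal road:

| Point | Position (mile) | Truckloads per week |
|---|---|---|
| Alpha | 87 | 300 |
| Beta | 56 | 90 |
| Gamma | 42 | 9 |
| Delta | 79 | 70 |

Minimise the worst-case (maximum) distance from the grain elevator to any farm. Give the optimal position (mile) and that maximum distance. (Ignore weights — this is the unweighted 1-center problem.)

The 1-center on a line is the midpoint of the two extreme points: leftmost at 42, rightmost at 87.
Optimal location = (42 + 87)/2 = 64.5; maximum distance = (87 − 42)/2 = 22.5.

location 64.5, max distance 22.5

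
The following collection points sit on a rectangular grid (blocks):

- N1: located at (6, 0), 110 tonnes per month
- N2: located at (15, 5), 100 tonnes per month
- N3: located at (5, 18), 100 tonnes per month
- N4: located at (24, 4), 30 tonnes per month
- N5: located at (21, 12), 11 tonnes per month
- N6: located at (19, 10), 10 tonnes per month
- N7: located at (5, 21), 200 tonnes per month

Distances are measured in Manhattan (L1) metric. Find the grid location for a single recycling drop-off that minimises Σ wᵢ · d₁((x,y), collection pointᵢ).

(5, 18)

Manhattan distance separates: Σwᵢ(|x−xᵢ|+|y−yᵢ|) = Σwᵢ|x−xᵢ| + Σwᵢ|y−yᵢ|, so x and y are optimised independently as 1-D weighted medians.
Total weight W = 561; half = 280.5.
x-coordinate, sorted with cumulative weight:
  x=5 (N3, w=100) cum 100
  x=5 (N7, w=200) cum 300  ← median
  x=6 (N1, w=110) cum 410
  x=15 (N2, w=100) cum 510
  x=19 (N6, w=10) cum 520
  x=21 (N5, w=11) cum 531
  x=24 (N4, w=30) cum 561
⇒ x* = 5
y-coordinate, sorted with cumulative weight:
  y=0 (N1, w=110) cum 110
  y=4 (N4, w=30) cum 140
  y=5 (N2, w=100) cum 240
  y=10 (N6, w=10) cum 250
  y=12 (N5, w=11) cum 261
  y=18 (N3, w=100) cum 361  ← median
  y=21 (N7, w=200) cum 561
⇒ y* = 18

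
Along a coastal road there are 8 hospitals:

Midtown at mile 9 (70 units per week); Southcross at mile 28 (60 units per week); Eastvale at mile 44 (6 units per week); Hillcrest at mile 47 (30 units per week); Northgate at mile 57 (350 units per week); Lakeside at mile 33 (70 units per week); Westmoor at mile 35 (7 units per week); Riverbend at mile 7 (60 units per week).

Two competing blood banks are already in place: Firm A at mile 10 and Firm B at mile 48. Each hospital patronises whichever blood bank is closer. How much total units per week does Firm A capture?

The indifferent point is the midpoint (10+48)/2 = 29; hospitals left of it (closer to Firm A at 10) go to Firm A, those right go to Firm B.
  Riverbend at 7 (w=60) → Firm A
  Midtown at 9 (w=70) → Firm A
  Southcross at 28 (w=60) → Firm A
  Lakeside at 33 (w=70) → Firm B
  Westmoor at 35 (w=7) → Firm B
  Eastvale at 44 (w=6) → Firm B
  Hillcrest at 47 (w=30) → Firm B
  Northgate at 57 (w=350) → Firm B
Firm A captures 190; Firm B captures 463.

190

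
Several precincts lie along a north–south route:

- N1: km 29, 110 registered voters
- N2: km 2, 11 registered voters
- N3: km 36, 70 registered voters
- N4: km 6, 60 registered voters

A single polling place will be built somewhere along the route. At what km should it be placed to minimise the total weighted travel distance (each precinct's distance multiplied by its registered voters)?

For a sum of weighted absolute distances on a line, the optimum is the weighted median (not the mean). Total weight W = 251; half-weight = 125.5.
Sort by position and accumulate weight:
  km 2 (N2, w=11) → cum 11
  km 6 (N4, w=60) → cum 71
  km 29 (N1, w=110) → cum 181  ≥ 125.5 → median here
  km 36 (N3, w=70) → cum 251
Optimal location: km 29.

x = 29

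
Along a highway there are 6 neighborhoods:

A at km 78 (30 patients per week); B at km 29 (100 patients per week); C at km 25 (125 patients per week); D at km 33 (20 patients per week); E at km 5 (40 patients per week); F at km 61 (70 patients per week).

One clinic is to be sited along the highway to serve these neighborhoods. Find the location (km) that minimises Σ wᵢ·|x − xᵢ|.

For a sum of weighted absolute distances on a line, the optimum is the weighted median (not the mean). Total weight W = 385; half-weight = 192.5.
Sort by position and accumulate weight:
  km 5 (E, w=40) → cum 40
  km 25 (C, w=125) → cum 165
  km 29 (B, w=100) → cum 265  ≥ 192.5 → median here
  km 33 (D, w=20) → cum 285
  km 61 (F, w=70) → cum 355
  km 78 (A, w=30) → cum 385
Optimal location: km 29.

x = 29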